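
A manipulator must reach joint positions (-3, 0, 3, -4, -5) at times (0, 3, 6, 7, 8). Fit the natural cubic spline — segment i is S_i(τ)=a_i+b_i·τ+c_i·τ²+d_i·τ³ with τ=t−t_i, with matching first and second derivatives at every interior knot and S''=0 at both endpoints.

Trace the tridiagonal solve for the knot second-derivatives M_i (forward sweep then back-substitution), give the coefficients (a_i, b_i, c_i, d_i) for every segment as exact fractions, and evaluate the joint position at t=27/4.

  seg 0: a=-3 b=-1/56 c=0 d=19/168
  seg 1: a=0 b=85/28 c=57/56 d=-95/168
  seg 2: a=3 b=-49/8 c=-57/14 d=179/56
  seg 3: a=-4 b=-131/28 c=309/56 d=-103/56
S(27/4) = -9087/3584

Δ: Δ0=1, Δ1=1, Δ2=-7, Δ3=-1
row 1: diag=12, rhs=0; c'=1/4, d'=0
row 2: denom=8−3·1/4=29/4; d'=(-48−3·0)/(29/4)=-192/29
row 3: denom=4−1·4/29=112/29; d'=(36−1·-192/29)/(112/29)=309/28
back: M3=309/28
back: M2=-192/29−4/29·309/28=-57/7
back: M1=0−1/4·-57/7=57/28
M: M0=0, M1=57/28, M2=-57/7, M3=309/28, M4=0
seg 0: a=-3, c=M0/2=0, d=(M1−M0)/(6·3)=19/168, b=Δ0−h0·(2M0+M1)/6=-1/56
seg 1: a=0, c=M1/2=57/56, d=(M2−M1)/(6·3)=-95/168, b=Δ1−h1·(2M1+M2)/6=85/28
seg 2: a=3, c=M2/2=-57/14, d=(M3−M2)/(6·1)=179/56, b=Δ2−h2·(2M2+M3)/6=-49/8
seg 3: a=-4, c=M3/2=309/56, d=(M4−M3)/(6·1)=-103/56, b=Δ3−h3·(2M3+M4)/6=-131/28
t_q=27/4 → seg 2, τ=3/4; S=3+-49/8·τ+-57/14·τ²+179/56·τ³=-9087/3584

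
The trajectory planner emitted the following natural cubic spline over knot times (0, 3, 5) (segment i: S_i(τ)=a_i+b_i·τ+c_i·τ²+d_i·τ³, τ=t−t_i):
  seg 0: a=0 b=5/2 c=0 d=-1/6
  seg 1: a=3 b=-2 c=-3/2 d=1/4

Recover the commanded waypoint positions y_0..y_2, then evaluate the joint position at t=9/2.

y_0=0 y_1=3 y_2=-5
S(9/2) = -81/32

y_0 = S_0(0) = a_0 = 0
y_1 = S_1(0) = a_1 = 3
y_2 = S_1(2) = -5
t_q=9/2 is in segment 1 (τ=3/2); S_1(τ)=-81/32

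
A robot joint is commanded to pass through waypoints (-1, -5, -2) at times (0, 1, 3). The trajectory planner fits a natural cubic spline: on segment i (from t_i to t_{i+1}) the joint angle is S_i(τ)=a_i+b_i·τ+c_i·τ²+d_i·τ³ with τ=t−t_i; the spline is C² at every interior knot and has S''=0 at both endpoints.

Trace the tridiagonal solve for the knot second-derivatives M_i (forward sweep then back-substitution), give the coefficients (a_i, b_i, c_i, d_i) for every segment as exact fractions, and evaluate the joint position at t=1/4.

Δ: Δ0=-4, Δ1=3/2
row 1: diag=6, rhs=33; c'=1/3, d'=11/2
back: M1=11/2
M: M0=0, M1=11/2, M2=0
seg 0: a=-1, c=M0/2=0, d=(M1−M0)/(6·1)=11/12, b=Δ0−h0·(2M0+M1)/6=-59/12
seg 1: a=-5, c=M1/2=11/4, d=(M2−M1)/(6·2)=-11/24, b=Δ1−h1·(2M1+M2)/6=-13/6
t_q=1/4 → seg 0, τ=1/4; S=-1+-59/12·τ+0·τ²+11/12·τ³=-567/256

  seg 0: a=-1 b=-59/12 c=0 d=11/12
  seg 1: a=-5 b=-13/6 c=11/4 d=-11/24
S(1/4) = -567/256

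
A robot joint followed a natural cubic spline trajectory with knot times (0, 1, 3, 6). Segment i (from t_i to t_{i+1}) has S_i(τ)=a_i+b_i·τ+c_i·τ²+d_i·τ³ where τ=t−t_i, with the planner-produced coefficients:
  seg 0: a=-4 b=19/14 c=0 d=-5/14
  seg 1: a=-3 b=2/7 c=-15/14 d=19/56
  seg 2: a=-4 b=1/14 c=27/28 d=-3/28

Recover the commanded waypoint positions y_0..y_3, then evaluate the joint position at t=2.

y_0=-4 y_1=-3 y_2=-4 y_3=2
S(2) = -193/56

y_0 = S_0(0) = a_0 = -4
y_1 = S_1(0) = a_1 = -3
y_2 = S_2(0) = a_2 = -4
y_3 = S_2(3) = 2
t_q=2 is in segment 1 (τ=1); S_1(τ)=-193/56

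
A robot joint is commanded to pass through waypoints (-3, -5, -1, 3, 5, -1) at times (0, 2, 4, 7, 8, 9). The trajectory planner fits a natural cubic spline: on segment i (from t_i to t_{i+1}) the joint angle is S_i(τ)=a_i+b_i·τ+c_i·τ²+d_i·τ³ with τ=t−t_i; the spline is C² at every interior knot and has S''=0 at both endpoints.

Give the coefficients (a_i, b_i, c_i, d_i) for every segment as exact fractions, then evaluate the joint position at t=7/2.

  seg 0: a=-3 b=-2942/1551 c=0 d=1391/6204
  seg 1: a=-5 b=1231/1551 c=1391/1034 d=-1151/3102
  seg 2: a=-1 b=2671/1551 c=-911/1034 d=259/1034
  seg 3: a=3 b=9923/3102 c=710/517 d=-7979/3102
  seg 4: a=5 b=-2747/1551 c=-6559/1034 d=6559/3102
S(7/2) = -16833/8272

Δ: Δ0=-1, Δ1=2, Δ2=4/3, Δ3=2, Δ4=-6
row 1: diag=8, rhs=18; c'=1/4, d'=9/4
row 2: denom=10−2·1/4=19/2; d'=(-4−2·9/4)/(19/2)=-17/19
row 3: denom=8−3·6/19=134/19; d'=(4−3·-17/19)/(134/19)=127/134
row 4: denom=4−1·19/134=517/134; d'=(-48−1·127/134)/(517/134)=-6559/517
back: M4=-6559/517
back: M3=127/134−19/134·-6559/517=1420/517
back: M2=-17/19−6/19·1420/517=-911/517
back: M1=9/4−1/4·-911/517=1391/517
M: M0=0, M1=1391/517, M2=-911/517, M3=1420/517, M4=-6559/517, M5=0
seg 0: a=-3, c=M0/2=0, d=(M1−M0)/(6·2)=1391/6204, b=Δ0−h0·(2M0+M1)/6=-2942/1551
seg 1: a=-5, c=M1/2=1391/1034, d=(M2−M1)/(6·2)=-1151/3102, b=Δ1−h1·(2M1+M2)/6=1231/1551
seg 2: a=-1, c=M2/2=-911/1034, d=(M3−M2)/(6·3)=259/1034, b=Δ2−h2·(2M2+M3)/6=2671/1551
seg 3: a=3, c=M3/2=710/517, d=(M4−M3)/(6·1)=-7979/3102, b=Δ3−h3·(2M3+M4)/6=9923/3102
seg 4: a=5, c=M4/2=-6559/1034, d=(M5−M4)/(6·1)=6559/3102, b=Δ4−h4·(2M4+M5)/6=-2747/1551
t_q=7/2 → seg 1, τ=3/2; S=-5+1231/1551·τ+1391/1034·τ²+-1151/3102·τ³=-16833/8272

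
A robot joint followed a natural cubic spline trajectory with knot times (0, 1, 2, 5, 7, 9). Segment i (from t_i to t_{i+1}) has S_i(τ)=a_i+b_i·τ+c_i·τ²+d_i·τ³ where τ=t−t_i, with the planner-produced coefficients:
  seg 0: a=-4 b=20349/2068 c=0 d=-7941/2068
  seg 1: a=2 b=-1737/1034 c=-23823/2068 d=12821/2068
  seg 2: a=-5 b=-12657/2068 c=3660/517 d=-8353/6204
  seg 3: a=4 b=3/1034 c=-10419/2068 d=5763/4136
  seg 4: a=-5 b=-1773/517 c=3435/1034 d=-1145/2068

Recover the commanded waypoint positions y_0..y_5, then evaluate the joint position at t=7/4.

y_0=-4 y_1=2 y_2=-5 y_3=4 y_4=-5 y_5=-3
S(7/4) = -413509/132352

y_0 = S_0(0) = a_0 = -4
y_1 = S_1(0) = a_1 = 2
y_2 = S_2(0) = a_2 = -5
y_3 = S_3(0) = a_3 = 4
y_4 = S_4(0) = a_4 = -5
y_5 = S_4(2) = -3
t_q=7/4 is in segment 1 (τ=3/4); S_1(τ)=-413509/132352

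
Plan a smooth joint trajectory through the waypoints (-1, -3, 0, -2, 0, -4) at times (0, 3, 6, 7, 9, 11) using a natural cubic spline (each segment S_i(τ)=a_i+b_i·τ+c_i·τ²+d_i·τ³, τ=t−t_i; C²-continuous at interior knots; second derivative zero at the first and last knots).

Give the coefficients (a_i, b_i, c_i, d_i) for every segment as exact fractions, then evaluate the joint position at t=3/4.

Δ: Δ0=-2/3, Δ1=1, Δ2=-2, Δ3=1, Δ4=-2
row 1: diag=12, rhs=10; c'=1/4, d'=5/6
row 2: denom=8−3·1/4=29/4; d'=(-18−3·5/6)/(29/4)=-82/29
row 3: denom=6−1·4/29=170/29; d'=(18−1·-82/29)/(170/29)=302/85
row 4: denom=8−2·29/85=622/85; d'=(-18−2·302/85)/(622/85)=-1067/311
back: M4=-1067/311
back: M3=302/85−29/85·-1067/311=1469/311
back: M2=-82/29−4/29·1469/311=-1082/311
back: M1=5/6−1/4·-1082/311=1589/933
M: M0=0, M1=1589/933, M2=-1082/311, M3=1469/311, M4=-1067/311, M5=0
seg 0: a=-1, c=M0/2=0, d=(M1−M0)/(6·3)=1589/16794, b=Δ0−h0·(2M0+M1)/6=-2833/1866
seg 1: a=-3, c=M1/2=1589/1866, d=(M2−M1)/(6·3)=-4835/16794, b=Δ1−h1·(2M1+M2)/6=967/933
seg 2: a=0, c=M2/2=-541/311, d=(M3−M2)/(6·1)=2551/1866, b=Δ2−h2·(2M2+M3)/6=-3037/1866
seg 3: a=-2, c=M3/2=1469/622, d=(M4−M3)/(6·2)=-634/933, b=Δ3−h3·(2M3+M4)/6=-938/933
seg 4: a=0, c=M4/2=-1067/622, d=(M5−M4)/(6·2)=1067/3732, b=Δ4−h4·(2M4+M5)/6=268/933
t_q=3/4 → seg 0, τ=3/4; S=-1+-2833/1866·τ+0·τ²+1589/16794·τ³=-83547/39808

  seg 0: a=-1 b=-2833/1866 c=0 d=1589/16794
  seg 1: a=-3 b=967/933 c=1589/1866 d=-4835/16794
  seg 2: a=0 b=-3037/1866 c=-541/311 d=2551/1866
  seg 3: a=-2 b=-938/933 c=1469/622 d=-634/933
  seg 4: a=0 b=268/933 c=-1067/622 d=1067/3732
S(3/4) = -83547/39808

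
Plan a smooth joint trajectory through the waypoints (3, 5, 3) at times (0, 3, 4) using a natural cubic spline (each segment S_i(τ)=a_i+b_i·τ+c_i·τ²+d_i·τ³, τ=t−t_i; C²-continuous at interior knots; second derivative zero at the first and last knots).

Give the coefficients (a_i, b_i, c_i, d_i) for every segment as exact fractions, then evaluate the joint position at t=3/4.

  seg 0: a=3 b=5/3 c=0 d=-1/9
  seg 1: a=5 b=-4/3 c=-1 d=1/3
S(3/4) = 269/64

Δ: Δ0=2/3, Δ1=-2
row 1: diag=8, rhs=-16; c'=1/8, d'=-2
back: M1=-2
M: M0=0, M1=-2, M2=0
seg 0: a=3, c=M0/2=0, d=(M1−M0)/(6·3)=-1/9, b=Δ0−h0·(2M0+M1)/6=5/3
seg 1: a=5, c=M1/2=-1, d=(M2−M1)/(6·1)=1/3, b=Δ1−h1·(2M1+M2)/6=-4/3
t_q=3/4 → seg 0, τ=3/4; S=3+5/3·τ+0·τ²+-1/9·τ³=269/64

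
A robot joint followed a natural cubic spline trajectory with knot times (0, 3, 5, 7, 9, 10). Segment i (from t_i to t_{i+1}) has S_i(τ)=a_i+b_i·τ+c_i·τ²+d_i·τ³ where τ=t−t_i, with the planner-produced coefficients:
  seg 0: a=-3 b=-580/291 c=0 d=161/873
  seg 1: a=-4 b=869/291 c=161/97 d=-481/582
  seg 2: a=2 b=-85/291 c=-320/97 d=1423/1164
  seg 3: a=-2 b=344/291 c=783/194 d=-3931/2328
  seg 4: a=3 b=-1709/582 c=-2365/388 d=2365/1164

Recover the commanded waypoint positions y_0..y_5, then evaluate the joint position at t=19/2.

y_0=-3 y_1=-4 y_2=2 y_3=-2 y_4=3 y_5=-4
S(19/2) = 813/3104

y_0 = S_0(0) = a_0 = -3
y_1 = S_1(0) = a_1 = -4
y_2 = S_2(0) = a_2 = 2
y_3 = S_3(0) = a_3 = -2
y_4 = S_4(0) = a_4 = 3
y_5 = S_4(1) = -4
t_q=19/2 is in segment 4 (τ=1/2); S_4(τ)=813/3104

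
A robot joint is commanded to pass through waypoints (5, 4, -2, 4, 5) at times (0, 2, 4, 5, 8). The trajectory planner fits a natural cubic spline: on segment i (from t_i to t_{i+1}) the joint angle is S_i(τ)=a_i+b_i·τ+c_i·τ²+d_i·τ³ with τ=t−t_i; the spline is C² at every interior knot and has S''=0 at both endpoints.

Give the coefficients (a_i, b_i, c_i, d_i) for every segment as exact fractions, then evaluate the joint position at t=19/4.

  seg 0: a=5 b=1121/1032 c=0 d=-1637/4128
  seg 1: a=4 b=-1895/516 c=-1637/688 d=5605/4128
  seg 2: a=-2 b=3203/1032 c=248/43 d=-2963/1032
  seg 3: a=4 b=3109/516 c=-979/344 d=979/3096
S(19/4) = 51973/22016

Δ: Δ0=-1/2, Δ1=-3, Δ2=6, Δ3=1/3
row 1: diag=8, rhs=-15; c'=1/4, d'=-15/8
row 2: denom=6−2·1/4=11/2; d'=(54−2·-15/8)/(11/2)=21/2
row 3: denom=8−1·2/11=86/11; d'=(-34−1·21/2)/(86/11)=-979/172
back: M3=-979/172
back: M2=21/2−2/11·-979/172=496/43
back: M1=-15/8−1/4·496/43=-1637/344
M: M0=0, M1=-1637/344, M2=496/43, M3=-979/172, M4=0
seg 0: a=5, c=M0/2=0, d=(M1−M0)/(6·2)=-1637/4128, b=Δ0−h0·(2M0+M1)/6=1121/1032
seg 1: a=4, c=M1/2=-1637/688, d=(M2−M1)/(6·2)=5605/4128, b=Δ1−h1·(2M1+M2)/6=-1895/516
seg 2: a=-2, c=M2/2=248/43, d=(M3−M2)/(6·1)=-2963/1032, b=Δ2−h2·(2M2+M3)/6=3203/1032
seg 3: a=4, c=M3/2=-979/344, d=(M4−M3)/(6·3)=979/3096, b=Δ3−h3·(2M3+M4)/6=3109/516
t_q=19/4 → seg 2, τ=3/4; S=-2+3203/1032·τ+248/43·τ²+-2963/1032·τ³=51973/22016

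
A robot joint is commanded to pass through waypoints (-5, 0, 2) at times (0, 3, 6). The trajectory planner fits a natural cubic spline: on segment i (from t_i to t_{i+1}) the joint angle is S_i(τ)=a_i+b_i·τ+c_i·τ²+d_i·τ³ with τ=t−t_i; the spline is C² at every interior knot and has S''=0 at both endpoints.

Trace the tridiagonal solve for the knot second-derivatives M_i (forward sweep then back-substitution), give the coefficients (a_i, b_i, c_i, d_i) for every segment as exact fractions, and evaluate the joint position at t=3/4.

  seg 0: a=-5 b=23/12 c=0 d=-1/36
  seg 1: a=0 b=7/6 c=-1/4 d=1/36
S(3/4) = -915/256

Δ: Δ0=5/3, Δ1=2/3
row 1: diag=12, rhs=-6; c'=1/4, d'=-1/2
back: M1=-1/2
M: M0=0, M1=-1/2, M2=0
seg 0: a=-5, c=M0/2=0, d=(M1−M0)/(6·3)=-1/36, b=Δ0−h0·(2M0+M1)/6=23/12
seg 1: a=0, c=M1/2=-1/4, d=(M2−M1)/(6·3)=1/36, b=Δ1−h1·(2M1+M2)/6=7/6
t_q=3/4 → seg 0, τ=3/4; S=-5+23/12·τ+0·τ²+-1/36·τ³=-915/256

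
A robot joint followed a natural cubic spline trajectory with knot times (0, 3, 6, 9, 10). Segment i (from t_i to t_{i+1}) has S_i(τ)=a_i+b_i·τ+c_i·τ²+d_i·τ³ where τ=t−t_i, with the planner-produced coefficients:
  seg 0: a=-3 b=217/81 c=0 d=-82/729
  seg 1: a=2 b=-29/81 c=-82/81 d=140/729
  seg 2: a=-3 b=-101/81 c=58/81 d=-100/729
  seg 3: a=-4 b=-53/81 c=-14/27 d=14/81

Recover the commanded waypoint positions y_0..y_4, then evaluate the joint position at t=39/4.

y_0=-3 y_1=2 y_2=-3 y_3=-4 y_4=-5
S(39/4) = -4069/864

y_0 = S_0(0) = a_0 = -3
y_1 = S_1(0) = a_1 = 2
y_2 = S_2(0) = a_2 = -3
y_3 = S_3(0) = a_3 = -4
y_4 = S_3(1) = -5
t_q=39/4 is in segment 3 (τ=3/4); S_3(τ)=-4069/864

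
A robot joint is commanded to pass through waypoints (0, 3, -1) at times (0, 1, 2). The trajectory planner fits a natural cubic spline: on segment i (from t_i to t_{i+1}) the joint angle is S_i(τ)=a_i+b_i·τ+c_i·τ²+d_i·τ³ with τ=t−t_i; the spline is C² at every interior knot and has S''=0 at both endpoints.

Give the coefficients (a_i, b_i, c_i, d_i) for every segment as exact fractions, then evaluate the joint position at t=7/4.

Δ: Δ0=3, Δ1=-4
row 1: diag=4, rhs=-42; c'=1/4, d'=-21/2
back: M1=-21/2
M: M0=0, M1=-21/2, M2=0
seg 0: a=0, c=M0/2=0, d=(M1−M0)/(6·1)=-7/4, b=Δ0−h0·(2M0+M1)/6=19/4
seg 1: a=3, c=M1/2=-21/4, d=(M2−M1)/(6·1)=7/4, b=Δ1−h1·(2M1+M2)/6=-1/2
t_q=7/4 → seg 1, τ=3/4; S=3+-1/2·τ+-21/4·τ²+7/4·τ³=105/256

  seg 0: a=0 b=19/4 c=0 d=-7/4
  seg 1: a=3 b=-1/2 c=-21/4 d=7/4
S(7/4) = 105/256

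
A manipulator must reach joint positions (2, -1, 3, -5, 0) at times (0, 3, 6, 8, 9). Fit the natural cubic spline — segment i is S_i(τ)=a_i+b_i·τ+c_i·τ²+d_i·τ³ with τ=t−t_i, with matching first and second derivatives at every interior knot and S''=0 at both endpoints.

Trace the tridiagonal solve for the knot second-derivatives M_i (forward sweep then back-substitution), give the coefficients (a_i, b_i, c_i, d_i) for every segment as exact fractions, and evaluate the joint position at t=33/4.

  seg 0: a=2 b=-730/309 c=0 d=421/2781
  seg 1: a=-1 b=533/309 c=421/309 d=-1384/2781
  seg 2: a=3 b=-1093/309 c=-321/103 d=1783/1236
  seg 3: a=-5 b=404/309 c=1141/206 d=-1141/618
S(33/4) = -57427/13184

Δ: Δ0=-1, Δ1=4/3, Δ2=-4, Δ3=5
row 1: diag=12, rhs=14; c'=1/4, d'=7/6
row 2: denom=10−3·1/4=37/4; d'=(-32−3·7/6)/(37/4)=-142/37
row 3: denom=6−2·8/37=206/37; d'=(54−2·-142/37)/(206/37)=1141/103
back: M3=1141/103
back: M2=-142/37−8/37·1141/103=-642/103
back: M1=7/6−1/4·-642/103=842/309
M: M0=0, M1=842/309, M2=-642/103, M3=1141/103, M4=0
seg 0: a=2, c=M0/2=0, d=(M1−M0)/(6·3)=421/2781, b=Δ0−h0·(2M0+M1)/6=-730/309
seg 1: a=-1, c=M1/2=421/309, d=(M2−M1)/(6·3)=-1384/2781, b=Δ1−h1·(2M1+M2)/6=533/309
seg 2: a=3, c=M2/2=-321/103, d=(M3−M2)/(6·2)=1783/1236, b=Δ2−h2·(2M2+M3)/6=-1093/309
seg 3: a=-5, c=M3/2=1141/206, d=(M4−M3)/(6·1)=-1141/618, b=Δ3−h3·(2M3+M4)/6=404/309
t_q=33/4 → seg 3, τ=1/4; S=-5+404/309·τ+1141/206·τ²+-1141/618·τ³=-57427/13184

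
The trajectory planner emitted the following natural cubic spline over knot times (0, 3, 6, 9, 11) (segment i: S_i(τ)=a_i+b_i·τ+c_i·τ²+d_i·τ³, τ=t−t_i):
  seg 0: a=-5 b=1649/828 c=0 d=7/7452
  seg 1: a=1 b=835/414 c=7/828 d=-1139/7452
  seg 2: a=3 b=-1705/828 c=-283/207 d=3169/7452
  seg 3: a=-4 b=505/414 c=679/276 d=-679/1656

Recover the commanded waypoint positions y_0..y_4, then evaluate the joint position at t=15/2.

y_0 = S_0(0) = a_0 = -5
y_1 = S_1(0) = a_1 = 1
y_2 = S_2(0) = a_2 = 3
y_3 = S_3(0) = a_3 = -4
y_4 = S_3(2) = 5
t_q=15/2 is in segment 2 (τ=3/2); S_2(τ)=-1273/736

y_0=-5 y_1=1 y_2=3 y_3=-4 y_4=5
S(15/2) = -1273/736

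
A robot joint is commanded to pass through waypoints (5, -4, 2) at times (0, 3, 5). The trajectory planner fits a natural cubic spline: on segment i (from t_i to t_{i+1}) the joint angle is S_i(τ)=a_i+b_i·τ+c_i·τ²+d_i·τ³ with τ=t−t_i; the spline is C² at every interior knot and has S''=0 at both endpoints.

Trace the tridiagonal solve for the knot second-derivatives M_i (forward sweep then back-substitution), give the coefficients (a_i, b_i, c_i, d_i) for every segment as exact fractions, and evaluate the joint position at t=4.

  seg 0: a=5 b=-24/5 c=0 d=1/5
  seg 1: a=-4 b=3/5 c=9/5 d=-3/10
S(4) = -19/10

Δ: Δ0=-3, Δ1=3
row 1: diag=10, rhs=36; c'=1/5, d'=18/5
back: M1=18/5
M: M0=0, M1=18/5, M2=0
seg 0: a=5, c=M0/2=0, d=(M1−M0)/(6·3)=1/5, b=Δ0−h0·(2M0+M1)/6=-24/5
seg 1: a=-4, c=M1/2=9/5, d=(M2−M1)/(6·2)=-3/10, b=Δ1−h1·(2M1+M2)/6=3/5
t_q=4 → seg 1, τ=1; S=-4+3/5·τ+9/5·τ²+-3/10·τ³=-19/10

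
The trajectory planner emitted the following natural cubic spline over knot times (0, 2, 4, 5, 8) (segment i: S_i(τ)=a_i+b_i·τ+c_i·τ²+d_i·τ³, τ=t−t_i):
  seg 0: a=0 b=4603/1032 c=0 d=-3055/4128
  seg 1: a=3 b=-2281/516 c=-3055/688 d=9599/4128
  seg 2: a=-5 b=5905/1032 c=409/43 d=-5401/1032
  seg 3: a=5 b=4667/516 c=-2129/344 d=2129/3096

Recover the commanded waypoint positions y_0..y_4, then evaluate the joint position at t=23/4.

y_0 = S_0(0) = a_0 = 0
y_1 = S_1(0) = a_1 = 3
y_2 = S_2(0) = a_2 = -5
y_3 = S_3(0) = a_3 = 5
y_4 = S_3(3) = -5
t_q=23/4 is in segment 3 (τ=3/4); S_3(τ)=189167/22016

y_0=0 y_1=3 y_2=-5 y_3=5 y_4=-5
S(23/4) = 189167/22016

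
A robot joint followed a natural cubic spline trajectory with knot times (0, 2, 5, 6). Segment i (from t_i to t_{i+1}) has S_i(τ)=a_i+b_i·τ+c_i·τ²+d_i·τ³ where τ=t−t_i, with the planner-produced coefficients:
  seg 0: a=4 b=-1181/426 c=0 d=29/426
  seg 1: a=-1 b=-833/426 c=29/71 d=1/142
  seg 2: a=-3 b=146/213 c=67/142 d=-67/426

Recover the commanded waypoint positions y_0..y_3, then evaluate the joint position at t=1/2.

y_0=4 y_1=-1 y_2=-3 y_3=-2
S(1/2) = 2979/1136

y_0 = S_0(0) = a_0 = 4
y_1 = S_1(0) = a_1 = -1
y_2 = S_2(0) = a_2 = -3
y_3 = S_2(1) = -2
t_q=1/2 is in segment 0 (τ=1/2); S_0(τ)=2979/1136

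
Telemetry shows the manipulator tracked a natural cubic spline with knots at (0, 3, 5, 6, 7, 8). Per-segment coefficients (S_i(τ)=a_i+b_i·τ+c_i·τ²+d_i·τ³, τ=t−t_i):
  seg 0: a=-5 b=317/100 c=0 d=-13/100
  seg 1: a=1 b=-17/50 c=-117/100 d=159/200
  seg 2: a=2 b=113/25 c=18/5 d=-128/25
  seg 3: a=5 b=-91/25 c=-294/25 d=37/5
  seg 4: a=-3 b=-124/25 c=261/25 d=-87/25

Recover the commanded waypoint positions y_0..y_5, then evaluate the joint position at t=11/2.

y_0 = S_0(0) = a_0 = -5
y_1 = S_1(0) = a_1 = 1
y_2 = S_2(0) = a_2 = 2
y_3 = S_3(0) = a_3 = 5
y_4 = S_4(0) = a_4 = -3
y_5 = S_4(1) = -1
t_q=11/2 is in segment 2 (τ=1/2); S_2(τ)=113/25

y_0=-5 y_1=1 y_2=2 y_3=5 y_4=-3 y_5=-1
S(11/2) = 113/25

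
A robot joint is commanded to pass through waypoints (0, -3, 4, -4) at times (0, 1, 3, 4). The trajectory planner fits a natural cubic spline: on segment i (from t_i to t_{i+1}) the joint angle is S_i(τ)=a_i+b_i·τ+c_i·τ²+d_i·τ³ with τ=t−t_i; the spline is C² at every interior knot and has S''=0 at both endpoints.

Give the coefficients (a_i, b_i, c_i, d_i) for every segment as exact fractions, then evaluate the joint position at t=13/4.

Δ: Δ0=-3, Δ1=7/2, Δ2=-8
row 1: diag=6, rhs=39; c'=1/3, d'=13/2
row 2: denom=6−2·1/3=16/3; d'=(-69−2·13/2)/(16/3)=-123/8
back: M2=-123/8
back: M1=13/2−1/3·-123/8=93/8
M: M0=0, M1=93/8, M2=-123/8, M3=0
seg 0: a=0, c=M0/2=0, d=(M1−M0)/(6·1)=31/16, b=Δ0−h0·(2M0+M1)/6=-79/16
seg 1: a=-3, c=M1/2=93/16, d=(M2−M1)/(6·2)=-9/4, b=Δ1−h1·(2M1+M2)/6=7/8
seg 2: a=4, c=M2/2=-123/16, d=(M3−M2)/(6·1)=41/16, b=Δ2−h2·(2M2+M3)/6=-23/8
t_q=13/4 → seg 2, τ=1/4; S=4+-23/8·τ+-123/16·τ²+41/16·τ³=2909/1024

  seg 0: a=0 b=-79/16 c=0 d=31/16
  seg 1: a=-3 b=7/8 c=93/16 d=-9/4
  seg 2: a=4 b=-23/8 c=-123/16 d=41/16
S(13/4) = 2909/1024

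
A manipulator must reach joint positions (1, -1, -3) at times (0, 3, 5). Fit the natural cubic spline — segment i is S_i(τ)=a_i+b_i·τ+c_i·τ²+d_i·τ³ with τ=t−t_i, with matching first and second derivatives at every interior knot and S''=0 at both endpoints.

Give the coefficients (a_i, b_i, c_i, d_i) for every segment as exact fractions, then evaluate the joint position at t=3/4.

Δ: Δ0=-2/3, Δ1=-1
row 1: diag=10, rhs=-2; c'=1/5, d'=-1/5
back: M1=-1/5
M: M0=0, M1=-1/5, M2=0
seg 0: a=1, c=M0/2=0, d=(M1−M0)/(6·3)=-1/90, b=Δ0−h0·(2M0+M1)/6=-17/30
seg 1: a=-1, c=M1/2=-1/10, d=(M2−M1)/(6·2)=1/60, b=Δ1−h1·(2M1+M2)/6=-13/15
t_q=3/4 → seg 0, τ=3/4; S=1+-17/30·τ+0·τ²+-1/90·τ³=73/128

  seg 0: a=1 b=-17/30 c=0 d=-1/90
  seg 1: a=-1 b=-13/15 c=-1/10 d=1/60
S(3/4) = 73/128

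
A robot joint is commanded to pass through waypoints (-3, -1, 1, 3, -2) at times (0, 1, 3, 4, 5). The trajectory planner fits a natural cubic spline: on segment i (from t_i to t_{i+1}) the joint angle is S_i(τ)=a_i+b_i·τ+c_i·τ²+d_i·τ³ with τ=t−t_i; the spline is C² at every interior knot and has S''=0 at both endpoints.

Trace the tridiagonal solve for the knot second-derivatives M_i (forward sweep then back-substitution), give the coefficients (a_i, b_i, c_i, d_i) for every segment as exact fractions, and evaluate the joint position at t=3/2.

Δ: Δ0=2, Δ1=1, Δ2=2, Δ3=-5
row 1: diag=6, rhs=-6; c'=1/3, d'=-1
row 2: denom=6−2·1/3=16/3; d'=(6−2·-1)/(16/3)=3/2
row 3: denom=4−1·3/16=61/16; d'=(-42−1·3/2)/(61/16)=-696/61
back: M3=-696/61
back: M2=3/2−3/16·-696/61=222/61
back: M1=-1−1/3·222/61=-135/61
M: M0=0, M1=-135/61, M2=222/61, M3=-696/61, M4=0
seg 0: a=-3, c=M0/2=0, d=(M1−M0)/(6·1)=-45/122, b=Δ0−h0·(2M0+M1)/6=289/122
seg 1: a=-1, c=M1/2=-135/122, d=(M2−M1)/(6·2)=119/244, b=Δ1−h1·(2M1+M2)/6=77/61
seg 2: a=1, c=M2/2=111/61, d=(M3−M2)/(6·1)=-153/61, b=Δ2−h2·(2M2+M3)/6=164/61
seg 3: a=3, c=M3/2=-348/61, d=(M4−M3)/(6·1)=116/61, b=Δ3−h3·(2M3+M4)/6=-73/61
t_q=3/2 → seg 1, τ=1/2; S=-1+77/61·τ+-135/122·τ²+119/244·τ³=-1141/1952

  seg 0: a=-3 b=289/122 c=0 d=-45/122
  seg 1: a=-1 b=77/61 c=-135/122 d=119/244
  seg 2: a=1 b=164/61 c=111/61 d=-153/61
  seg 3: a=3 b=-73/61 c=-348/61 d=116/61
S(3/2) = -1141/1952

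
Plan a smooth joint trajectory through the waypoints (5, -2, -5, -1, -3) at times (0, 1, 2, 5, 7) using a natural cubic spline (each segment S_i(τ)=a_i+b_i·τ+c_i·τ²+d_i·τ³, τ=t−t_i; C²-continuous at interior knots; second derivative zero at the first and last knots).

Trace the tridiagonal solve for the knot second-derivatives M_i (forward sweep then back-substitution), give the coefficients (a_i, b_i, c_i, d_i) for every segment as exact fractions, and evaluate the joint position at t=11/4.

Δ: Δ0=-7, Δ1=-3, Δ2=4/3, Δ3=-1
row 1: diag=4, rhs=24; c'=1/4, d'=6
row 2: denom=8−1·1/4=31/4; d'=(26−1·6)/(31/4)=80/31
row 3: denom=10−3·12/31=274/31; d'=(-14−3·80/31)/(274/31)=-337/137
back: M3=-337/137
back: M2=80/31−12/31·-337/137=484/137
back: M1=6−1/4·484/137=701/137
M: M0=0, M1=701/137, M2=484/137, M3=-337/137, M4=0
seg 0: a=5, c=M0/2=0, d=(M1−M0)/(6·1)=701/822, b=Δ0−h0·(2M0+M1)/6=-6455/822
seg 1: a=-2, c=M1/2=701/274, d=(M2−M1)/(6·1)=-217/822, b=Δ1−h1·(2M1+M2)/6=-2176/411
seg 2: a=-5, c=M2/2=242/137, d=(M3−M2)/(6·3)=-821/2466, b=Δ2−h2·(2M2+M3)/6=-797/822
seg 3: a=-1, c=M3/2=-337/274, d=(M4−M3)/(6·2)=337/1644, b=Δ3−h3·(2M3+M4)/6=263/411
t_q=11/4 → seg 2, τ=3/4; S=-5+-797/822·τ+242/137·τ²+-821/2466·τ³=-85471/17536

  seg 0: a=5 b=-6455/822 c=0 d=701/822
  seg 1: a=-2 b=-2176/411 c=701/274 d=-217/822
  seg 2: a=-5 b=-797/822 c=242/137 d=-821/2466
  seg 3: a=-1 b=263/411 c=-337/274 d=337/1644
S(11/4) = -85471/17536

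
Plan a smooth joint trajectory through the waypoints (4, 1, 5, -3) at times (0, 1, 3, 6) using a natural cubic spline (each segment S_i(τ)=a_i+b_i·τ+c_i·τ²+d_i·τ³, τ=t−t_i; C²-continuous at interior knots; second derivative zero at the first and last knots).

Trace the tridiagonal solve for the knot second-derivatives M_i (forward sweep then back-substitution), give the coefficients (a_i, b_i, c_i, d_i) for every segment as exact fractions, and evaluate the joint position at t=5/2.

Δ: Δ0=-3, Δ1=2, Δ2=-8/3
row 1: diag=6, rhs=30; c'=1/3, d'=5
row 2: denom=10−2·1/3=28/3; d'=(-28−2·5)/(28/3)=-57/14
back: M2=-57/14
back: M1=5−1/3·-57/14=89/14
M: M0=0, M1=89/14, M2=-57/14, M3=0
seg 0: a=4, c=M0/2=0, d=(M1−M0)/(6·1)=89/84, b=Δ0−h0·(2M0+M1)/6=-341/84
seg 1: a=1, c=M1/2=89/28, d=(M2−M1)/(6·2)=-73/84, b=Δ1−h1·(2M1+M2)/6=-37/42
seg 2: a=5, c=M2/2=-57/28, d=(M3−M2)/(6·3)=19/84, b=Δ2−h2·(2M2+M3)/6=59/42
t_q=5/2 → seg 1, τ=3/2; S=1+-37/42·τ+89/28·τ²+-73/84·τ³=873/224

  seg 0: a=4 b=-341/84 c=0 d=89/84
  seg 1: a=1 b=-37/42 c=89/28 d=-73/84
  seg 2: a=5 b=59/42 c=-57/28 d=19/84
S(5/2) = 873/224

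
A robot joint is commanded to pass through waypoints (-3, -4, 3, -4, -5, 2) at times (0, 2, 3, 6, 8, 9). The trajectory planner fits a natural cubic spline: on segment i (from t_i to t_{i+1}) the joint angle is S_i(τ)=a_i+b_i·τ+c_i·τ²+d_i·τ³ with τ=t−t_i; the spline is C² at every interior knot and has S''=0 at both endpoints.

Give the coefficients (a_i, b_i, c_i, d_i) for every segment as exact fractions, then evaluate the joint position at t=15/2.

  seg 0: a=-3 b=-6064/1731 c=0 d=10397/13848
  seg 1: a=-4 b=19063/3462 c=10397/2308 d=-20849/6924
  seg 2: a=3 b=37961/6924 c=-2613/577 d=4439/6924
  seg 3: a=-4 b=-15161/3462 c=2865/2308 d=4835/13848
  seg 4: a=-5 b=8267/1731 c=1925/577 d=-1925/1731
S(15/2) = -243633/36928

Δ: Δ0=-1/2, Δ1=7, Δ2=-7/3, Δ3=-1/2, Δ4=7
row 1: diag=6, rhs=45; c'=1/6, d'=15/2
row 2: denom=8−1·1/6=47/6; d'=(-56−1·15/2)/(47/6)=-381/47
row 3: denom=10−3·18/47=416/47; d'=(11−3·-381/47)/(416/47)=415/104
row 4: denom=6−2·47/208=577/104; d'=(45−2·415/104)/(577/104)=3850/577
back: M4=3850/577
back: M3=415/104−47/208·3850/577=2865/1154
back: M2=-381/47−18/47·2865/1154=-5226/577
back: M1=15/2−1/6·-5226/577=10397/1154
M: M0=0, M1=10397/1154, M2=-5226/577, M3=2865/1154, M4=3850/577, M5=0
seg 0: a=-3, c=M0/2=0, d=(M1−M0)/(6·2)=10397/13848, b=Δ0−h0·(2M0+M1)/6=-6064/1731
seg 1: a=-4, c=M1/2=10397/2308, d=(M2−M1)/(6·1)=-20849/6924, b=Δ1−h1·(2M1+M2)/6=19063/3462
seg 2: a=3, c=M2/2=-2613/577, d=(M3−M2)/(6·3)=4439/6924, b=Δ2−h2·(2M2+M3)/6=37961/6924
seg 3: a=-4, c=M3/2=2865/2308, d=(M4−M3)/(6·2)=4835/13848, b=Δ3−h3·(2M3+M4)/6=-15161/3462
seg 4: a=-5, c=M4/2=1925/577, d=(M5−M4)/(6·1)=-1925/1731, b=Δ4−h4·(2M4+M5)/6=8267/1731
t_q=15/2 → seg 3, τ=3/2; S=-4+-15161/3462·τ+2865/2308·τ²+4835/13848·τ³=-243633/36928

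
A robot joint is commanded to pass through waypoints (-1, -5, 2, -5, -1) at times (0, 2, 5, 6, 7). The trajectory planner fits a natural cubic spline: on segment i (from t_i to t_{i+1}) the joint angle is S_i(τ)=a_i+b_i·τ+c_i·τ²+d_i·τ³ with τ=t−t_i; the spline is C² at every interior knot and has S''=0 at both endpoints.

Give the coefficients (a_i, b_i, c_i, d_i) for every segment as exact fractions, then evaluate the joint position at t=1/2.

Δ: Δ0=-2, Δ1=7/3, Δ2=-7, Δ3=4
row 1: diag=10, rhs=26; c'=3/10, d'=13/5
row 2: denom=8−3·3/10=71/10; d'=(-56−3·13/5)/(71/10)=-638/71
row 3: denom=4−1·10/71=274/71; d'=(66−1·-638/71)/(274/71)=2662/137
back: M3=2662/137
back: M2=-638/71−10/71·2662/137=-1606/137
back: M1=13/5−3/10·-1606/137=838/137
M: M0=0, M1=838/137, M2=-1606/137, M3=2662/137, M4=0
seg 0: a=-1, c=M0/2=0, d=(M1−M0)/(6·2)=419/822, b=Δ0−h0·(2M0+M1)/6=-1660/411
seg 1: a=-5, c=M1/2=419/137, d=(M2−M1)/(6·3)=-1222/1233, b=Δ1−h1·(2M1+M2)/6=854/411
seg 2: a=2, c=M2/2=-803/137, d=(M3−M2)/(6·1)=2134/411, b=Δ2−h2·(2M2+M3)/6=-2602/411
seg 3: a=-5, c=M3/2=1331/137, d=(M4−M3)/(6·1)=-1331/411, b=Δ3−h3·(2M3+M4)/6=-1018/411
t_q=1/2 → seg 0, τ=1/2; S=-1+-1660/411·τ+0·τ²+419/822·τ³=-6479/2192

  seg 0: a=-1 b=-1660/411 c=0 d=419/822
  seg 1: a=-5 b=854/411 c=419/137 d=-1222/1233
  seg 2: a=2 b=-2602/411 c=-803/137 d=2134/411
  seg 3: a=-5 b=-1018/411 c=1331/137 d=-1331/411
S(1/2) = -6479/2192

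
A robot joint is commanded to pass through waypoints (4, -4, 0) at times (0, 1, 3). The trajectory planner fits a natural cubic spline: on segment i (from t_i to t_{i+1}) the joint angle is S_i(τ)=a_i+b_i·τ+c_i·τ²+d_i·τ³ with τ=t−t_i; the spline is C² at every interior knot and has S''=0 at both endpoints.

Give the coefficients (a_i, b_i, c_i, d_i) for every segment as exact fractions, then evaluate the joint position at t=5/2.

Δ: Δ0=-8, Δ1=2
row 1: diag=6, rhs=60; c'=1/3, d'=10
back: M1=10
M: M0=0, M1=10, M2=0
seg 0: a=4, c=M0/2=0, d=(M1−M0)/(6·1)=5/3, b=Δ0−h0·(2M0+M1)/6=-29/3
seg 1: a=-4, c=M1/2=5, d=(M2−M1)/(6·2)=-5/6, b=Δ1−h1·(2M1+M2)/6=-14/3
t_q=5/2 → seg 1, τ=3/2; S=-4+-14/3·τ+5·τ²+-5/6·τ³=-41/16

  seg 0: a=4 b=-29/3 c=0 d=5/3
  seg 1: a=-4 b=-14/3 c=5 d=-5/6
S(5/2) = -41/16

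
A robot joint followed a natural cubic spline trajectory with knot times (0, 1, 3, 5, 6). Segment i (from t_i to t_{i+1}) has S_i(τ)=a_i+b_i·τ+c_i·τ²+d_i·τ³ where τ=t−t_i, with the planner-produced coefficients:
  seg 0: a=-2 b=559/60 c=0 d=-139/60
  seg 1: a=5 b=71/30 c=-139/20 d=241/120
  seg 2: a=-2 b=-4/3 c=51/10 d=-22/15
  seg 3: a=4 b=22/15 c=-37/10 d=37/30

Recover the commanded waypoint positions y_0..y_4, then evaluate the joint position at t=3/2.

y_0=-2 y_1=5 y_2=-2 y_3=4 y_4=3
S(3/2) = 1503/320

y_0 = S_0(0) = a_0 = -2
y_1 = S_1(0) = a_1 = 5
y_2 = S_2(0) = a_2 = -2
y_3 = S_3(0) = a_3 = 4
y_4 = S_3(1) = 3
t_q=3/2 is in segment 1 (τ=1/2); S_1(τ)=1503/320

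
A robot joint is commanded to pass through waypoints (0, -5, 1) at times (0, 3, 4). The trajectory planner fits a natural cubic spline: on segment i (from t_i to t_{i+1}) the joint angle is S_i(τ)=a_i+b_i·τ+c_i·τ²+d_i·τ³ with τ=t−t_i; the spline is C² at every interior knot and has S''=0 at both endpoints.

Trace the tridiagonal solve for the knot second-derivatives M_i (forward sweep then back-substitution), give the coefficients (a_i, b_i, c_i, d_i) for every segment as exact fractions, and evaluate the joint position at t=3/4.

  seg 0: a=0 b=-109/24 c=0 d=23/72
  seg 1: a=-5 b=49/12 c=23/8 d=-23/24
S(3/4) = -1675/512

Δ: Δ0=-5/3, Δ1=6
row 1: diag=8, rhs=46; c'=1/8, d'=23/4
back: M1=23/4
M: M0=0, M1=23/4, M2=0
seg 0: a=0, c=M0/2=0, d=(M1−M0)/(6·3)=23/72, b=Δ0−h0·(2M0+M1)/6=-109/24
seg 1: a=-5, c=M1/2=23/8, d=(M2−M1)/(6·1)=-23/24, b=Δ1−h1·(2M1+M2)/6=49/12
t_q=3/4 → seg 0, τ=3/4; S=0+-109/24·τ+0·τ²+23/72·τ³=-1675/512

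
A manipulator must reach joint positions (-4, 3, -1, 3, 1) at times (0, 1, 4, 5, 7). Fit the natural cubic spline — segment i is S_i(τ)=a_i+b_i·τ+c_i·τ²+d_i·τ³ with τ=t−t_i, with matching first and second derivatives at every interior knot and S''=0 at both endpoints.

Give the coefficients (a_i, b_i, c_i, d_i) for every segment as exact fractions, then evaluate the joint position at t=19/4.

  seg 0: a=-4 b=4135/483 c=0 d=-754/483
  seg 1: a=3 b=1873/483 c=-754/161 d=1423/1449
  seg 2: a=-1 b=1108/483 c=669/161 d=-169/69
  seg 3: a=3 b=1573/483 c=-514/161 d=257/483
S(19/4) = 907/448

Δ: Δ0=7, Δ1=-4/3, Δ2=4, Δ3=-1
row 1: diag=8, rhs=-50; c'=3/8, d'=-25/4
row 2: denom=8−3·3/8=55/8; d'=(32−3·-25/4)/(55/8)=406/55
row 3: denom=6−1·8/55=322/55; d'=(-30−1·406/55)/(322/55)=-1028/161
back: M3=-1028/161
back: M2=406/55−8/55·-1028/161=1338/161
back: M1=-25/4−3/8·1338/161=-1508/161
M: M0=0, M1=-1508/161, M2=1338/161, M3=-1028/161, M4=0
seg 0: a=-4, c=M0/2=0, d=(M1−M0)/(6·1)=-754/483, b=Δ0−h0·(2M0+M1)/6=4135/483
seg 1: a=3, c=M1/2=-754/161, d=(M2−M1)/(6·3)=1423/1449, b=Δ1−h1·(2M1+M2)/6=1873/483
seg 2: a=-1, c=M2/2=669/161, d=(M3−M2)/(6·1)=-169/69, b=Δ2−h2·(2M2+M3)/6=1108/483
seg 3: a=3, c=M3/2=-514/161, d=(M4−M3)/(6·2)=257/483, b=Δ3−h3·(2M3+M4)/6=1573/483
t_q=19/4 → seg 2, τ=3/4; S=-1+1108/483·τ+669/161·τ²+-169/69·τ³=907/448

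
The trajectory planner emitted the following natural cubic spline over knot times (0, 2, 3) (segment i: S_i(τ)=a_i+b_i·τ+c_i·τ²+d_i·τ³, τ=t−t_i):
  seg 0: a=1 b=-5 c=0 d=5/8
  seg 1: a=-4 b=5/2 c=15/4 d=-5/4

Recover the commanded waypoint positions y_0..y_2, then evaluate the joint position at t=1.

y_0 = S_0(0) = a_0 = 1
y_1 = S_1(0) = a_1 = -4
y_2 = S_1(1) = 1
t_q=1 is in segment 0 (τ=1); S_0(τ)=-27/8

y_0=1 y_1=-4 y_2=1
S(1) = -27/8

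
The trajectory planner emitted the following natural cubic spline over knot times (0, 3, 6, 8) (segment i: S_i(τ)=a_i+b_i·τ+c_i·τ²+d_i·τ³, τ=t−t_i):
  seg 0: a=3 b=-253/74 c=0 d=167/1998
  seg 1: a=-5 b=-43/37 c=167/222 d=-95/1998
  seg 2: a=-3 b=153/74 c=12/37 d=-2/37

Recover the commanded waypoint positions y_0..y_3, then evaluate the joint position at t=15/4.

y_0=3 y_1=-5 y_2=-3 y_3=2
S(15/4) = -25899/4736

y_0 = S_0(0) = a_0 = 3
y_1 = S_1(0) = a_1 = -5
y_2 = S_2(0) = a_2 = -3
y_3 = S_2(2) = 2
t_q=15/4 is in segment 1 (τ=3/4); S_1(τ)=-25899/4736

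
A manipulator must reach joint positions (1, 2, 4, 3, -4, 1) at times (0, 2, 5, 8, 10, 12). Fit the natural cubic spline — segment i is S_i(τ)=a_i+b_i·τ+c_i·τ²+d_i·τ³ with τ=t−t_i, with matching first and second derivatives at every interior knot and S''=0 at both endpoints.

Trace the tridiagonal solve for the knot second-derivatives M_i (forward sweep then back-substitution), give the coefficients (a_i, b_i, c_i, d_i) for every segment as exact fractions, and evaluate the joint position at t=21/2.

  seg 0: a=1 b=1897/3858 c=0 d=4/1929
  seg 1: a=2 b=1993/3858 c=8/643 d=145/11574
  seg 2: a=4 b=1793/1929 c=161/1286 d=-2107/11574
  seg 3: a=3 b=-12479/3858 c=-973/643 d=2663/3858
  seg 4: a=-4 b=-3875/3858 c=1690/643 d=-845/1929
S(21/2) = -20061/5144

Δ: Δ0=1/2, Δ1=2/3, Δ2=-1/3, Δ3=-7/2, Δ4=5/2
row 1: diag=10, rhs=1; c'=3/10, d'=1/10
row 2: denom=12−3·3/10=111/10; d'=(-6−3·1/10)/(111/10)=-21/37
row 3: denom=10−3·10/37=340/37; d'=(-19−3·-21/37)/(340/37)=-32/17
row 4: denom=8−2·37/170=643/85; d'=(36−2·-32/17)/(643/85)=3380/643
back: M4=3380/643
back: M3=-32/17−37/170·3380/643=-1946/643
back: M2=-21/37−10/37·-1946/643=161/643
back: M1=1/10−3/10·161/643=16/643
M: M0=0, M1=16/643, M2=161/643, M3=-1946/643, M4=3380/643, M5=0
seg 0: a=1, c=M0/2=0, d=(M1−M0)/(6·2)=4/1929, b=Δ0−h0·(2M0+M1)/6=1897/3858
seg 1: a=2, c=M1/2=8/643, d=(M2−M1)/(6·3)=145/11574, b=Δ1−h1·(2M1+M2)/6=1993/3858
seg 2: a=4, c=M2/2=161/1286, d=(M3−M2)/(6·3)=-2107/11574, b=Δ2−h2·(2M2+M3)/6=1793/1929
seg 3: a=3, c=M3/2=-973/643, d=(M4−M3)/(6·2)=2663/3858, b=Δ3−h3·(2M3+M4)/6=-12479/3858
seg 4: a=-4, c=M4/2=1690/643, d=(M5−M4)/(6·2)=-845/1929, b=Δ4−h4·(2M4+M5)/6=-3875/3858
t_q=21/2 → seg 4, τ=1/2; S=-4+-3875/3858·τ+1690/643·τ²+-845/1929·τ³=-20061/5144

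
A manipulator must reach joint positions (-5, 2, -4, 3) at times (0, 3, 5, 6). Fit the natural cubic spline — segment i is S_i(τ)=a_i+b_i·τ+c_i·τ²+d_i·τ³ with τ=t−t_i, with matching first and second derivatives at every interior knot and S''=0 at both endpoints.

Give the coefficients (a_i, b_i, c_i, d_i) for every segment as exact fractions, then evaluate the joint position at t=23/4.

Δ: Δ0=7/3, Δ1=-3, Δ2=7
row 1: diag=10, rhs=-32; c'=1/5, d'=-16/5
row 2: denom=6−2·1/5=28/5; d'=(60−2·-16/5)/(28/5)=83/7
back: M2=83/7
back: M1=-16/5−1/5·83/7=-39/7
M: M0=0, M1=-39/7, M2=83/7, M3=0
seg 0: a=-5, c=M0/2=0, d=(M1−M0)/(6·3)=-13/42, b=Δ0−h0·(2M0+M1)/6=215/42
seg 1: a=2, c=M1/2=-39/14, d=(M2−M1)/(6·2)=61/42, b=Δ1−h1·(2M1+M2)/6=-68/21
seg 2: a=-4, c=M2/2=83/14, d=(M3−M2)/(6·1)=-83/42, b=Δ2−h2·(2M2+M3)/6=64/21
t_q=23/4 → seg 2, τ=3/4; S=-4+64/21·τ+83/14·τ²+-83/42·τ³=705/896

  seg 0: a=-5 b=215/42 c=0 d=-13/42
  seg 1: a=2 b=-68/21 c=-39/14 d=61/42
  seg 2: a=-4 b=64/21 c=83/14 d=-83/42
S(23/4) = 705/896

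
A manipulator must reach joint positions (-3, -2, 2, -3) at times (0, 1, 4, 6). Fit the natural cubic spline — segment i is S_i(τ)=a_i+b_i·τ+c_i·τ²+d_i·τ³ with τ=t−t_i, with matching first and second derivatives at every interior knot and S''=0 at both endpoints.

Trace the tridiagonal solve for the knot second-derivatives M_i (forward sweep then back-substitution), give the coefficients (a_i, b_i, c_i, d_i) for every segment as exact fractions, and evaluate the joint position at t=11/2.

Δ: Δ0=1, Δ1=4/3, Δ2=-5/2
row 1: diag=8, rhs=2; c'=3/8, d'=1/4
row 2: denom=10−3·3/8=71/8; d'=(-23−3·1/4)/(71/8)=-190/71
back: M2=-190/71
back: M1=1/4−3/8·-190/71=89/71
M: M0=0, M1=89/71, M2=-190/71, M3=0
seg 0: a=-3, c=M0/2=0, d=(M1−M0)/(6·1)=89/426, b=Δ0−h0·(2M0+M1)/6=337/426
seg 1: a=-2, c=M1/2=89/142, d=(M2−M1)/(6·3)=-31/142, b=Δ1−h1·(2M1+M2)/6=302/213
seg 2: a=2, c=M2/2=-95/71, d=(M3−M2)/(6·2)=95/426, b=Δ2−h2·(2M2+M3)/6=-305/426
t_q=11/2 → seg 2, τ=3/2; S=2+-305/426·τ+-95/71·τ²+95/426·τ³=-1513/1136

  seg 0: a=-3 b=337/426 c=0 d=89/426
  seg 1: a=-2 b=302/213 c=89/142 d=-31/142
  seg 2: a=2 b=-305/426 c=-95/71 d=95/426
S(11/2) = -1513/1136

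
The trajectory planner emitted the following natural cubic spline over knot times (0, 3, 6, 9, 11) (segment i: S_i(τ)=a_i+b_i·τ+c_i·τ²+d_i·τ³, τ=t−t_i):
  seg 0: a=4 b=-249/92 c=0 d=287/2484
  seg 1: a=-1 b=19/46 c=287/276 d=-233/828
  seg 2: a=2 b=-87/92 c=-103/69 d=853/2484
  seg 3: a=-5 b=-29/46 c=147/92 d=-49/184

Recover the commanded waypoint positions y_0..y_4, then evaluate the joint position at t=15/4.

y_0 = S_0(0) = a_0 = 4
y_1 = S_1(0) = a_1 = -1
y_2 = S_2(0) = a_2 = 2
y_3 = S_3(0) = a_3 = -5
y_4 = S_3(2) = -2
t_q=15/4 is in segment 1 (τ=3/4); S_1(τ)=-1319/5888

y_0=4 y_1=-1 y_2=2 y_3=-5 y_4=-2
S(15/4) = -1319/5888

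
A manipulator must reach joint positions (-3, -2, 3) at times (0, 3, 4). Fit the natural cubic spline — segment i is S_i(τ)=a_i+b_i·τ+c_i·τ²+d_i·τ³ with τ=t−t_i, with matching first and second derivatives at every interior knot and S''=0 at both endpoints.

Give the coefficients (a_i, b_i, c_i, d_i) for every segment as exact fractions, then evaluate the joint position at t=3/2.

Δ: Δ0=1/3, Δ1=5
row 1: diag=8, rhs=28; c'=1/8, d'=7/2
back: M1=7/2
M: M0=0, M1=7/2, M2=0
seg 0: a=-3, c=M0/2=0, d=(M1−M0)/(6·3)=7/36, b=Δ0−h0·(2M0+M1)/6=-17/12
seg 1: a=-2, c=M1/2=7/4, d=(M2−M1)/(6·1)=-7/12, b=Δ1−h1·(2M1+M2)/6=23/6
t_q=3/2 → seg 0, τ=3/2; S=-3+-17/12·τ+0·τ²+7/36·τ³=-143/32

  seg 0: a=-3 b=-17/12 c=0 d=7/36
  seg 1: a=-2 b=23/6 c=7/4 d=-7/12
S(3/2) = -143/32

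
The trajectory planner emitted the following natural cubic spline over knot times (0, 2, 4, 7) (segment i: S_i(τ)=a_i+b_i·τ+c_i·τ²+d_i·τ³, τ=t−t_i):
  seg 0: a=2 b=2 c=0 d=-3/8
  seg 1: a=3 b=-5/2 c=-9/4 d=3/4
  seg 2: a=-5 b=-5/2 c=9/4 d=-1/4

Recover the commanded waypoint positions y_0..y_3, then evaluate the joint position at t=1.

y_0=2 y_1=3 y_2=-5 y_3=1
S(1) = 29/8

y_0 = S_0(0) = a_0 = 2
y_1 = S_1(0) = a_1 = 3
y_2 = S_2(0) = a_2 = -5
y_3 = S_2(3) = 1
t_q=1 is in segment 0 (τ=1); S_0(τ)=29/8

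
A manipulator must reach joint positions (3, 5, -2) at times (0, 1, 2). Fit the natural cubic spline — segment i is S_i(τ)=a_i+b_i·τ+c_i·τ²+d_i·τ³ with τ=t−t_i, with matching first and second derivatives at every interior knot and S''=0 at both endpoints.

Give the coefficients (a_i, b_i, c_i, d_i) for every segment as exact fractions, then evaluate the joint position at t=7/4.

Δ: Δ0=2, Δ1=-7
row 1: diag=4, rhs=-54; c'=1/4, d'=-27/2
back: M1=-27/2
M: M0=0, M1=-27/2, M2=0
seg 0: a=3, c=M0/2=0, d=(M1−M0)/(6·1)=-9/4, b=Δ0−h0·(2M0+M1)/6=17/4
seg 1: a=5, c=M1/2=-27/4, d=(M2−M1)/(6·1)=9/4, b=Δ1−h1·(2M1+M2)/6=-5/2
t_q=7/4 → seg 1, τ=3/4; S=5+-5/2·τ+-27/4·τ²+9/4·τ³=71/256

  seg 0: a=3 b=17/4 c=0 d=-9/4
  seg 1: a=5 b=-5/2 c=-27/4 d=9/4
S(7/4) = 71/256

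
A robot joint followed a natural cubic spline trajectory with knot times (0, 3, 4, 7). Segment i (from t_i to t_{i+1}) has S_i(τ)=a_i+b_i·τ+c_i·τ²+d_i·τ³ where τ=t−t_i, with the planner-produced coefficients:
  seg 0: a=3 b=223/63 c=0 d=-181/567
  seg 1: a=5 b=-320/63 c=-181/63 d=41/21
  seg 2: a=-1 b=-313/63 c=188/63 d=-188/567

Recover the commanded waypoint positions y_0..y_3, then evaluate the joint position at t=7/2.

y_0 = S_0(0) = a_0 = 3
y_1 = S_1(0) = a_1 = 5
y_2 = S_2(0) = a_2 = -1
y_3 = S_2(3) = 2
t_q=7/2 is in segment 1 (τ=1/2); S_1(τ)=143/72

y_0=3 y_1=5 y_2=-1 y_3=2
S(7/2) = 143/72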